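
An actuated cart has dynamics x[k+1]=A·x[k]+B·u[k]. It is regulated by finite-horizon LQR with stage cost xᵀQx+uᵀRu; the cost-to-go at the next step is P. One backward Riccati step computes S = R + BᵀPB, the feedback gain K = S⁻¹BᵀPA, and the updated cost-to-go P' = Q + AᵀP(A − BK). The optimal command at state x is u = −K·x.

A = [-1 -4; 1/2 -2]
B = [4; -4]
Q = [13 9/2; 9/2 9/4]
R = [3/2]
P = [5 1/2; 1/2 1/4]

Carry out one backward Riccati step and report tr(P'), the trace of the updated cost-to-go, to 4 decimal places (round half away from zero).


25.6147

BᵀP = [18.0000 1.0000]
S = R + BᵀPB = [3/2] + [68.0000] = [69.5000]
BᵀPA = [-17.5000 -74.0000]
K = S⁻¹·BᵀPA = [-0.2518 -1.0647]
A−BK = [0.0072 0.2590; -0.5072 -6.2590]
AᵀP(A−BK) = [0.1560 1.1169; 1.1169 10.2086]
P' = Q + AᵀP(A−BK) = [13.1560 5.6169; 5.6169 12.4586]
tr(P') = 25.6147


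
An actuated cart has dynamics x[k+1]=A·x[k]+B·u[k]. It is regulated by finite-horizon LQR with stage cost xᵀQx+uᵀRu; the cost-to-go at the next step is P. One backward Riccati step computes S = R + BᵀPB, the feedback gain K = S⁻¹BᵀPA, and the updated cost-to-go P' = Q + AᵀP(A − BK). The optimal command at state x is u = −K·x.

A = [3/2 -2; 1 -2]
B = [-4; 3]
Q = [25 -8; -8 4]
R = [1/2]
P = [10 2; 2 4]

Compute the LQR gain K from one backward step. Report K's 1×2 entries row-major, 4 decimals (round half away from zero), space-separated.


-0.3165 0.4040

BᵀP = [-34.0000 4.0000]
S = R + BᵀPB = [1/2] + [148.0000] = [148.5000]
BᵀPA = [-47.0000 60.0000]
K = S⁻¹·BᵀPA = [-0.3165 0.4040]
A−BK = [0.2340 -0.3838; 1.9495 -3.2121]
AᵀP(A−BK) = [17.6246 -29.0101; -29.0101 47.7576]
P' = Q + AᵀP(A−BK) = [42.6246 -37.0101; -37.0101 51.7576]
tr(P') = 94.3822


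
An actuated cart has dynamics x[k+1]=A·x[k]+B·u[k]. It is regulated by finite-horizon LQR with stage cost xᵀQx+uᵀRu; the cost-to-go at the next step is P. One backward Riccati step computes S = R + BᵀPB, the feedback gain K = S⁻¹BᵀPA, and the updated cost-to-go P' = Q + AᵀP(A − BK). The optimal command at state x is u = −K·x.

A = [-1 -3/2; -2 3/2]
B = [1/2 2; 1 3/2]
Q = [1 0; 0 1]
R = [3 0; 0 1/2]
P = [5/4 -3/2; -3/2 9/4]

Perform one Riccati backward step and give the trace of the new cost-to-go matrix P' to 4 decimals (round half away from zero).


BᵀP = [-0.8750 1.5000; 0.2500 0.3750]
S = R + BᵀPB = [3 0; 0 1/2] + [1.0625 0.5000; 0.5000 1.0625] = [4.0625 0.5000; 0.5000 1.5625]
BᵀPA = [-2.1250 3.5625; -1.0000 0.1875]
K = S⁻¹·BᵀPA = [-0.4625 0.8975; -0.4920 -0.1672]
A−BK = [0.2152 -1.6143; -0.7995 0.8533]
AᵀP(A−BK) = [2.7751 -5.3850; -5.3850 11.4590]
P' = Q + AᵀP(A−BK) = [3.7751 -5.3850; -5.3850 12.4590]
tr(P') = 16.2341

16.2341


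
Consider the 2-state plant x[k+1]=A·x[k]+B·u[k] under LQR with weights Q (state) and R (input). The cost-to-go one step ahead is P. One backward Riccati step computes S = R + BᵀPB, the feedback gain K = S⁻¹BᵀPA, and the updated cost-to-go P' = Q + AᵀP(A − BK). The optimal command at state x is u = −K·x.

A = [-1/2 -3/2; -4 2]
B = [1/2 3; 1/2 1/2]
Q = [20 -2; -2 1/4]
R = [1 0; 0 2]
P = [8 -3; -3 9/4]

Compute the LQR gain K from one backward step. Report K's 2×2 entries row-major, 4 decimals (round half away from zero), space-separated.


-1.6109 0.8188 0.4885 -0.8463

BᵀP = [2.5000 -0.3750; 22.5000 -7.8750]
S = R + BᵀPB = [1 0; 0 2] + [1.0625 7.3125; 7.3125 63.5625] = [2.0625 7.3125; 7.3125 65.5625]
BᵀPA = [0.2500 -4.5000; 20.2500 -49.5000]
K = S⁻¹·BᵀPA = [-1.6109 0.8188; 0.4885 -0.8463]
A−BK = [-1.1602 0.6296; -3.4388 2.0138]
AᵀP(A−BK) = [16.5099 -10.0665; -10.0665 6.7913]
P' = Q + AᵀP(A−BK) = [36.5099 -12.0665; -12.0665 7.0413]
tr(P') = 43.5512


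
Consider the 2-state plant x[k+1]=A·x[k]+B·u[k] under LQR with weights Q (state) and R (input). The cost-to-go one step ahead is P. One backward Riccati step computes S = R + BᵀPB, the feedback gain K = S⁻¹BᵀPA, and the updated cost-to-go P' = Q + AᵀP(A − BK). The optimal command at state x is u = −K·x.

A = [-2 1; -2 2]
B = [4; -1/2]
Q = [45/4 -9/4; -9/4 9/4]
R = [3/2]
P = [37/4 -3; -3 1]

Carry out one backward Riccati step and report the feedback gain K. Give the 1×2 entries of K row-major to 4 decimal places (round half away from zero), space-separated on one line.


BᵀP = [38.5000 -12.5000]
S = R + BᵀPB = [3/2] + [160.2500] = [161.7500]
BᵀPA = [-52.0000 13.5000]
K = S⁻¹·BᵀPA = [-0.3215 0.0835]
A−BK = [-0.7141 0.6662; -2.1607 2.0417]
AᵀP(A−BK) = [0.2828 -0.1600; -0.1600 0.1233]
P' = Q + AᵀP(A−BK) = [11.5328 -2.4100; -2.4100 2.3733]
tr(P') = 13.9061

-0.3215 0.0835


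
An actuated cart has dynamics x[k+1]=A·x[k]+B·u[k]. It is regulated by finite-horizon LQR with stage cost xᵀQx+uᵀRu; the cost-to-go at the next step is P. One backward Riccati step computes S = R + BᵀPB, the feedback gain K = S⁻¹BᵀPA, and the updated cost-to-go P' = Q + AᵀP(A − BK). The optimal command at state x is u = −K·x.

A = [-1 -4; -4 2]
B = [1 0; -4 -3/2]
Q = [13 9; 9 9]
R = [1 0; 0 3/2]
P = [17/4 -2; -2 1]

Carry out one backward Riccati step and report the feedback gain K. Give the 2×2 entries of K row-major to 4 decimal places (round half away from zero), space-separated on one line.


BᵀP = [12.2500 -6.0000; 3.0000 -1.5000]
S = R + BᵀPB = [1 0; 0 3/2] + [36.2500 9.0000; 9.0000 2.2500] = [37.2500 9.0000; 9.0000 3.7500]
BᵀPA = [11.7500 -61.0000; 3.0000 -15.0000]
K = S⁻¹·BᵀPA = [0.2907 -1.5974; 0.1022 -0.1661]
A−BK = [-1.2907 -2.4026; -2.6837 -4.6390]
AᵀP(A−BK) = [0.5272 0.2684; 0.2684 4.0639]
P' = Q + AᵀP(A−BK) = [13.5272 9.2684; 9.2684 13.0639]
tr(P') = 26.5911

0.2907 -1.5974 0.1022 -0.1661


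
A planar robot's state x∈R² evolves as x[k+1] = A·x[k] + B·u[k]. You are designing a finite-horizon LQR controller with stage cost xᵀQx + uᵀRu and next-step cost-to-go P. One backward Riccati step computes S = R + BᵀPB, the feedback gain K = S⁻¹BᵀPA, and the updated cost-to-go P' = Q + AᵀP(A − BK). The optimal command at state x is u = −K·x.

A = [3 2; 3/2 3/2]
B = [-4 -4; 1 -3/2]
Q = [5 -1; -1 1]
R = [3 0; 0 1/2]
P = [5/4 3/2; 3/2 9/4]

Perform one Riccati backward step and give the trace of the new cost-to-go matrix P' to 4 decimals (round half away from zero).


BᵀP = [-3.5000 -3.7500; -7.2500 -9.3750]
S = R + BᵀPB = [3 0; 0 1/2] + [10.2500 19.6250; 19.6250 43.0625] = [13.2500 19.6250; 19.6250 43.5625]
BᵀPA = [-16.1250 -12.6250; -35.8125 -28.5625]
K = S⁻¹·BᵀPA = [0.0020 0.0550; -0.8230 -0.6804]
A−BK = [-0.2841 -0.5018; 0.2636 0.4243]
AᵀP(A−BK) = [0.3712 0.3309; 0.3309 0.3217]
P' = Q + AᵀP(A−BK) = [5.3712 -0.6691; -0.6691 1.3217]
tr(P') = 6.6929

6.6929


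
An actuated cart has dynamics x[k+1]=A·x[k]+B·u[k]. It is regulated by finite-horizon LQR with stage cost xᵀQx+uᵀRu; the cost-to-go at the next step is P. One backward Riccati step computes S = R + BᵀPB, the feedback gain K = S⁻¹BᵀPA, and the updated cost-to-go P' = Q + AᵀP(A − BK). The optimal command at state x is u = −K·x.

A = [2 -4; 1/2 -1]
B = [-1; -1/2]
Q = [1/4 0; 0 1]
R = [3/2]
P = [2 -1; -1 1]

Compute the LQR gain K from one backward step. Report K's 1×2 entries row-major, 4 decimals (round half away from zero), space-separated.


-1.0000 2.0000

BᵀP = [-1.5000 0.5000]
S = R + BᵀPB = [3/2] + [1.2500] = [2.7500]
BᵀPA = [-2.7500 5.5000]
K = S⁻¹·BᵀPA = [-1.0000 2.0000]
A−BK = [1.0000 -2.0000; 0.0000 0.0000]
AᵀP(A−BK) = [3.5000 -7.0000; -7.0000 14.0000]
P' = Q + AᵀP(A−BK) = [3.7500 -7.0000; -7.0000 15.0000]
tr(P') = 18.7500


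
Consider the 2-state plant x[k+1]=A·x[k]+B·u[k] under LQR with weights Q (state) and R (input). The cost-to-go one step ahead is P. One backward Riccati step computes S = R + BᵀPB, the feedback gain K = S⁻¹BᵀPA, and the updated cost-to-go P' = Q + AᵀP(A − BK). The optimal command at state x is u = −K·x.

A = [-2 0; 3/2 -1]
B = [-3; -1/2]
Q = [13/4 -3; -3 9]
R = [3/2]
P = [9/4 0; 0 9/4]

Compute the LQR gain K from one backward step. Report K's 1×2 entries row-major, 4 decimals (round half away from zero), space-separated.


BᵀP = [-6.7500 -1.1250]
S = R + BᵀPB = [3/2] + [20.8125] = [22.3125]
BᵀPA = [11.8125 1.1250]
K = S⁻¹·BᵀPA = [0.5294 0.0504]
A−BK = [-0.4118 0.1513; 1.7647 -0.9748]
AᵀP(A−BK) = [7.8088 -3.9706; -3.9706 2.1933]
P' = Q + AᵀP(A−BK) = [11.0588 -6.9706; -6.9706 11.1933]
tr(P') = 22.2521

0.5294 0.0504


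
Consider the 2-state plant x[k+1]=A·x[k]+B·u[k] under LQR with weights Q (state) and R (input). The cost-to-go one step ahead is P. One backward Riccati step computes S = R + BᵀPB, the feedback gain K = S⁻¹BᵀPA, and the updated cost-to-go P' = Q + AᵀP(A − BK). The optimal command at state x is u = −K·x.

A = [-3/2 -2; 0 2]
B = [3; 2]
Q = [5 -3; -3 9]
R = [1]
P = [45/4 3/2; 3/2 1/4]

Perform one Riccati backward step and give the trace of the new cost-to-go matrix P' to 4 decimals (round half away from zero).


BᵀP = [36.7500 5.0000]
S = R + BᵀPB = [1] + [120.2500] = [121.2500]
BᵀPA = [-55.1250 -63.5000]
K = S⁻¹·BᵀPA = [-0.4546 -0.5237]
A−BK = [-0.1361 -0.4289; 0.9093 3.0474]
AᵀP(A−BK) = [0.2505 0.3804; 0.3804 0.7443]
P' = Q + AᵀP(A−BK) = [5.2505 -2.6196; -2.6196 9.7443]
tr(P') = 14.9948

14.9948


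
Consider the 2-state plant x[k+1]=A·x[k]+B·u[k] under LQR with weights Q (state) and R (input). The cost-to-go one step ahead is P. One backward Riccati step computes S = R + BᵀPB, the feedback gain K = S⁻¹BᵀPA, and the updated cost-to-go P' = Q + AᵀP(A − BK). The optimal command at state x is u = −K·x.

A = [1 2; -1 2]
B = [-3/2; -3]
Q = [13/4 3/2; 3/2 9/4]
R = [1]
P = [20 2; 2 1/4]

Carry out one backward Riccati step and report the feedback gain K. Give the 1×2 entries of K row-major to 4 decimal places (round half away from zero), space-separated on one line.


-0.4868 -1.2000

BᵀP = [-36.0000 -3.7500]
S = R + BᵀPB = [1] + [65.2500] = [66.2500]
BᵀPA = [-32.2500 -79.5000]
K = S⁻¹·BᵀPA = [-0.4868 -1.2000]
A−BK = [0.2698 0.2000; -2.4604 -1.6000]
AᵀP(A−BK) = [0.5509 0.8000; 0.8000 1.6000]
P' = Q + AᵀP(A−BK) = [3.8009 2.3000; 2.3000 3.8500]
tr(P') = 7.6509


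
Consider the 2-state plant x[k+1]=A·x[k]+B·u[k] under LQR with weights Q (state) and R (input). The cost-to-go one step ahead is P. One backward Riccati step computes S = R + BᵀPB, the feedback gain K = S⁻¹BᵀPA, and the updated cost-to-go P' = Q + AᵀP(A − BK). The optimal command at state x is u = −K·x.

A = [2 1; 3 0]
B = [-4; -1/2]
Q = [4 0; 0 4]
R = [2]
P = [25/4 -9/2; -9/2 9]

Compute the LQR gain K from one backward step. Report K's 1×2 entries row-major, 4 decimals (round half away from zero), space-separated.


BᵀP = [-22.7500 13.5000]
S = R + BᵀPB = [2] + [84.2500] = [86.2500]
BᵀPA = [-5.0000 -22.7500]
K = S⁻¹·BᵀPA = [-0.0580 -0.2638]
A−BK = [1.7681 -0.0551; 2.9710 -0.1319]
AᵀP(A−BK) = [51.7101 -2.3188; -2.3188 0.2493]
P' = Q + AᵀP(A−BK) = [55.7101 -2.3188; -2.3188 4.2493]
tr(P') = 59.9594

-0.0580 -0.2638


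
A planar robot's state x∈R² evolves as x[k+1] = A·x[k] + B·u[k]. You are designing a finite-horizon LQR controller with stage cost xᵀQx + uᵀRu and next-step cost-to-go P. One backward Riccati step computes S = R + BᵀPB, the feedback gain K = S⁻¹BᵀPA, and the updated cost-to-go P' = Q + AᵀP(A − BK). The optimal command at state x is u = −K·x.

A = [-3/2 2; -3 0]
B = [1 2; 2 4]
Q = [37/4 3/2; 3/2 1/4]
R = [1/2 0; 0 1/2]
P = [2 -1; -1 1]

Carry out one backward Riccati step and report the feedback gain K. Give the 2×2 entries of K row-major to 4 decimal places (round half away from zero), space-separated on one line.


-0.2857 0.0000 -0.5714 0.0000

BᵀP = [0.0000 1.0000; 0.0000 2.0000]
S = R + BᵀPB = [1/2 0; 0 1/2] + [2.0000 4.0000; 4.0000 8.0000] = [2.5000 4.0000; 4.0000 8.5000]
BᵀPA = [-3.0000 0.0000; -6.0000 0.0000]
K = S⁻¹·BᵀPA = [-0.2857 0.0000; -0.5714 0.0000]
A−BK = [-0.0714 2.0000; -0.1429 0.0000]
AᵀP(A−BK) = [0.2143 0.0000; 0.0000 8.0000]
P' = Q + AᵀP(A−BK) = [9.4643 1.5000; 1.5000 8.2500]
tr(P') = 17.7143


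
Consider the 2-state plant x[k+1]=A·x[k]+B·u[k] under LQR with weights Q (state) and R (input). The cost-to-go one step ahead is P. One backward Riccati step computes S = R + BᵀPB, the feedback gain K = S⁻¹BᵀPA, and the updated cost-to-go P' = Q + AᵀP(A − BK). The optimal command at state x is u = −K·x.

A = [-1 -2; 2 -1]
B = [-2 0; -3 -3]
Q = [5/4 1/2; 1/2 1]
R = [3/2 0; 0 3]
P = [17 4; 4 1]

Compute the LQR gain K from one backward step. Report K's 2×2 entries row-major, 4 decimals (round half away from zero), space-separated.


BᵀP = [-46.0000 -11.0000; -12.0000 -3.0000]
S = R + BᵀPB = [3/2 0; 0 3] + [125.0000 33.0000; 33.0000 9.0000] = [126.5000 33.0000; 33.0000 12.0000]
BᵀPA = [24.0000 103.0000; 6.0000 27.0000]
K = S⁻¹·BᵀPA = [0.2098 0.8042; -0.0769 0.0385]
A−BK = [-0.5804 -0.3916; 2.3986 1.5280]
AᵀP(A−BK) = [0.4266 0.4685; 0.4685 1.1294]
P' = Q + AᵀP(A−BK) = [1.6766 0.9685; 0.9685 2.1294]
tr(P') = 3.8059

0.2098 0.8042 -0.0769 0.0385


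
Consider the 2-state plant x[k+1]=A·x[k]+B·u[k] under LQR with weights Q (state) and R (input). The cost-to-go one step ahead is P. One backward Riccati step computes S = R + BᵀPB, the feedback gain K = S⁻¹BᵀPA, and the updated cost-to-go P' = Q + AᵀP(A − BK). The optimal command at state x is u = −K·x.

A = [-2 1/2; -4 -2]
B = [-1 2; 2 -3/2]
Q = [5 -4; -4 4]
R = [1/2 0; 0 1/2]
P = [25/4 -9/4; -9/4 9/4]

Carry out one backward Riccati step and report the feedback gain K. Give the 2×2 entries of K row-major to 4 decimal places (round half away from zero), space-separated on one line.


BᵀP = [-10.7500 6.7500; 15.8750 -7.8750]
S = R + BᵀPB = [1/2 0; 0 1/2] + [24.2500 -31.6250; -31.6250 43.5625] = [24.7500 -31.6250; -31.6250 44.0625]
BᵀPA = [-5.5000 -18.8750; -0.2500 23.6875]
K = S⁻¹·BᵀPA = [-2.7681 -0.9132; -1.9924 -0.1179]
A−BK = [-0.7833 -0.1775; -1.4525 -0.3503]
AᵀP(A−BK) = [9.2776 2.1977; 2.1977 0.6172]
P' = Q + AᵀP(A−BK) = [14.2776 -1.8023; -1.8023 4.6172]
tr(P') = 18.8947

-2.7681 -0.9132 -1.9924 -0.1179


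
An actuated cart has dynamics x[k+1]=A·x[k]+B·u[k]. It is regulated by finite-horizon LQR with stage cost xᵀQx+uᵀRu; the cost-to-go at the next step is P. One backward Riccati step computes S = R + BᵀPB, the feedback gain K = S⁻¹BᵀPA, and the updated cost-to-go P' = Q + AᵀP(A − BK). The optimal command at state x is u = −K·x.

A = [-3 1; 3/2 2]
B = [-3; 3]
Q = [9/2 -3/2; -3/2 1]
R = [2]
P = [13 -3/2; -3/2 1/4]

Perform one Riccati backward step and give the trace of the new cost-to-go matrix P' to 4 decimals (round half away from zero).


BᵀP = [-43.5000 5.2500]
S = R + BᵀPB = [2] + [146.2500] = [148.2500]
BᵀPA = [138.3750 -33.0000]
K = S⁻¹·BᵀPA = [0.9334 -0.2226]
A−BK = [-0.1998 0.3322; -1.3002 2.6678]
AᵀP(A−BK) = [1.9047 -0.6981; -0.6981 0.6543]
P' = Q + AᵀP(A−BK) = [6.4047 -2.1981; -2.1981 1.6543]
tr(P') = 8.0590

8.0590


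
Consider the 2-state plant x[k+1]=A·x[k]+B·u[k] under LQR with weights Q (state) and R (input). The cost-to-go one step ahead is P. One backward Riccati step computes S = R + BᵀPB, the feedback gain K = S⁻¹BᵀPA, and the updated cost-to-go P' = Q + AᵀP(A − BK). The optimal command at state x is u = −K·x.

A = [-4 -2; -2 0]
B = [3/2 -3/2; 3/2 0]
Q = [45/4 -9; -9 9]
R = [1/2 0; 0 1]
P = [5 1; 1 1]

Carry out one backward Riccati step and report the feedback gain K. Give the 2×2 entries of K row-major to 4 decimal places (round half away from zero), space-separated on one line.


-1.5549 -0.4056 0.9803 0.7775

BᵀP = [9.0000 3.0000; -7.5000 -1.5000]
S = R + BᵀPB = [1/2 0; 0 1] + [18.0000 -13.5000; -13.5000 11.2500] = [18.5000 -13.5000; -13.5000 12.2500]
BᵀPA = [-42.0000 -18.0000; 33.0000 15.0000]
K = S⁻¹·BᵀPA = [-1.5549 -0.4056; 0.9803 0.7775]
A−BK = [-0.1972 -0.2254; 0.3324 0.6085]
AᵀP(A−BK) = [2.3437 1.3070; 1.3070 1.0366]
P' = Q + AᵀP(A−BK) = [13.5937 -7.6930; -7.6930 10.0366]
tr(P') = 23.6303


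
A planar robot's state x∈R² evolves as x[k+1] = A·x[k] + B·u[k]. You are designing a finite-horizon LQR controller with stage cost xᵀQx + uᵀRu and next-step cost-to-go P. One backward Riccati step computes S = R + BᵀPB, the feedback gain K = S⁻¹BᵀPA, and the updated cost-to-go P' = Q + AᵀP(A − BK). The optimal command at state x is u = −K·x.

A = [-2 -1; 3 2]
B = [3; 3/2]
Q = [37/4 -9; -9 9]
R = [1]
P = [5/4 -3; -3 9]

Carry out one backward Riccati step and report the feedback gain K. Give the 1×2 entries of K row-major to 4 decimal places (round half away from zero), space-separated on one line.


2.7273 1.7727

BᵀP = [-0.7500 4.5000]
S = R + BᵀPB = [1] + [4.5000] = [5.5000]
BᵀPA = [15.0000 9.7500]
K = S⁻¹·BᵀPA = [2.7273 1.7727]
A−BK = [-10.1818 -6.3182; -1.0909 -0.6591]
AᵀP(A−BK) = [81.0909 50.9091; 50.9091 31.9659]
P' = Q + AᵀP(A−BK) = [90.3409 41.9091; 41.9091 40.9659]
tr(P') = 131.3068


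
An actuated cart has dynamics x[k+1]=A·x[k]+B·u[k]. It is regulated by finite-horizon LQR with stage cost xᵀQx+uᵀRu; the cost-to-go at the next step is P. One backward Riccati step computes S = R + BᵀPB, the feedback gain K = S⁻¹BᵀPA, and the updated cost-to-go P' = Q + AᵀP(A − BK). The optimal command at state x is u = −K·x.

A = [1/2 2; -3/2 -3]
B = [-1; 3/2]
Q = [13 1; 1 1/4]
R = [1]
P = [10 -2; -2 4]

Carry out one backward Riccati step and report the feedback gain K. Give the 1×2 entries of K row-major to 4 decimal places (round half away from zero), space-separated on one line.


BᵀP = [-13.0000 8.0000]
S = R + BᵀPB = [1] + [25.0000] = [26.0000]
BᵀPA = [-18.5000 -50.0000]
K = S⁻¹·BᵀPA = [-0.7115 -1.9231]
A−BK = [-0.2115 0.0769; -0.4327 -0.1154]
AᵀP(A−BK) = [1.3365 1.4231; 1.4231 3.8462]
P' = Q + AᵀP(A−BK) = [14.3365 2.4231; 2.4231 4.0962]
tr(P') = 18.4327

-0.7115 -1.9231


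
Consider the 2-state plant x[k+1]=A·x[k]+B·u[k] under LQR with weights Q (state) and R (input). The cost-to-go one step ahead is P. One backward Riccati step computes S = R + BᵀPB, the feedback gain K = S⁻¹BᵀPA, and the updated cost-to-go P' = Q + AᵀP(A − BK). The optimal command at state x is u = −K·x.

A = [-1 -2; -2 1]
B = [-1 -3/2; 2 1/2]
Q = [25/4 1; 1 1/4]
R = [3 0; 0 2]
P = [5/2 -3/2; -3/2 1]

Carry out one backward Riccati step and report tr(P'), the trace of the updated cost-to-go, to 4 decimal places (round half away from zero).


8.7283

BᵀP = [-5.5000 3.5000; -4.5000 2.7500]
S = R + BᵀPB = [3 0; 0 2] + [12.5000 10.0000; 10.0000 8.1250] = [15.5000 10.0000; 10.0000 10.1250]
BᵀPA = [-1.5000 14.5000; -1.0000 11.7500]
K = S⁻¹·BᵀPA = [-0.0911 0.5148; -0.0088 0.6520]
A−BK = [-1.1043 -0.5071; -1.8134 -0.3557]
AᵀP(A−BK) = [0.3546 -0.0757; -0.0757 1.8738]
P' = Q + AᵀP(A−BK) = [6.6046 0.9243; 0.9243 2.1238]
tr(P') = 8.7283


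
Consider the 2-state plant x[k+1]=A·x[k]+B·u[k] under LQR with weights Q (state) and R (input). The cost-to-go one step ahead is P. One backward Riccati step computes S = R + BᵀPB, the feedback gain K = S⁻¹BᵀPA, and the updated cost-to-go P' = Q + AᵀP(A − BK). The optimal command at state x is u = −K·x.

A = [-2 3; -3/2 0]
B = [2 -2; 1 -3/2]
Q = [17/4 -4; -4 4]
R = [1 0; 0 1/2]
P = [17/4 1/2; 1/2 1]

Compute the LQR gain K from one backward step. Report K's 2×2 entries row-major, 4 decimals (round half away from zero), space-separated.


-0.2857 0.8571 0.7143 -0.4286

BᵀP = [9.0000 2.0000; -9.2500 -2.5000]
S = R + BᵀPB = [1 0; 0 1/2] + [20.0000 -21.0000; -21.0000 22.2500] = [21.0000 -21.0000; -21.0000 22.7500]
BᵀPA = [-21.0000 27.0000; 22.2500 -27.7500]
K = S⁻¹·BᵀPA = [-0.2857 0.8571; 0.7143 -0.4286]
A−BK = [0.0000 0.4286; -0.1429 -1.5000]
AᵀP(A−BK) = [0.3571 -0.2143; -0.2143 3.2143]
P' = Q + AᵀP(A−BK) = [4.6071 -4.2143; -4.2143 7.2143]
tr(P') = 11.8214


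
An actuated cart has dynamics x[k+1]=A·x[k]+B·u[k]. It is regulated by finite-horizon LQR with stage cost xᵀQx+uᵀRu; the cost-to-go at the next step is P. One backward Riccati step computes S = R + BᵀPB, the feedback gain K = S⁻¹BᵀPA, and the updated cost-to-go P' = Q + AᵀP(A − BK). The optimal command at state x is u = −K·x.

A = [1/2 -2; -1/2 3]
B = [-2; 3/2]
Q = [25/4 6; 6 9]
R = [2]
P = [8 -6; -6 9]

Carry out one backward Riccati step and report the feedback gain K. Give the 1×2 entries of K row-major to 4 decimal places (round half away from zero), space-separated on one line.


-0.2798 1.4017

BᵀP = [-25.0000 25.5000]
S = R + BᵀPB = [2] + [88.2500] = [90.2500]
BᵀPA = [-25.2500 126.5000]
K = S⁻¹·BᵀPA = [-0.2798 1.4017]
A−BK = [-0.0596 0.8033; -0.0803 0.8975]
AᵀP(A−BK) = [0.1856 -1.1080; -1.1080 7.6898]
P' = Q + AᵀP(A−BK) = [6.4356 4.8920; 4.8920 16.6898]
tr(P') = 23.1253


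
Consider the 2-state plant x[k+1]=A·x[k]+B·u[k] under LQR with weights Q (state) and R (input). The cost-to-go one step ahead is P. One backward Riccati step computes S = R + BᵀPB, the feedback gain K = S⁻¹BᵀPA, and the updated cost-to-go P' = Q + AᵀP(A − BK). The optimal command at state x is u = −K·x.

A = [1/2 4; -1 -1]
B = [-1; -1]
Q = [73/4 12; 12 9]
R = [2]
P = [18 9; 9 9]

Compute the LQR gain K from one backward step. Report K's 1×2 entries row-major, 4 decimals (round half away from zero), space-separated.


BᵀP = [-27.0000 -18.0000]
S = R + BᵀPB = [2] + [45.0000] = [47.0000]
BᵀPA = [4.5000 -90.0000]
K = S⁻¹·BᵀPA = [0.0957 -1.9149]
A−BK = [0.5957 2.0851; -0.9043 -2.9149]
AᵀP(A−BK) = [4.0691 13.1170; 13.1170 52.6596]
P' = Q + AᵀP(A−BK) = [22.3191 25.1170; 25.1170 61.6596]
tr(P') = 83.9787

0.0957 -1.9149


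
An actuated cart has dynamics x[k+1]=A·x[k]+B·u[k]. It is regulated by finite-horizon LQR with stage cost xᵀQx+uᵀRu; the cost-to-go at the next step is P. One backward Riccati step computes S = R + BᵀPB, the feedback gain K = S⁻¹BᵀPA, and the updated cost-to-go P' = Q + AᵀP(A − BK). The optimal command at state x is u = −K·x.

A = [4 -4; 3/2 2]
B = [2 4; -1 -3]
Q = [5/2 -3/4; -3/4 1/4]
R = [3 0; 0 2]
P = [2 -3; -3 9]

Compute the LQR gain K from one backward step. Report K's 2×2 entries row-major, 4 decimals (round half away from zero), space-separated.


0.5115 -0.2870 -0.1489 -0.6687

BᵀP = [7.0000 -15.0000; 17.0000 -39.0000]
S = R + BᵀPB = [3 0; 0 2] + [29.0000 73.0000; 73.0000 185.0000] = [32.0000 73.0000; 73.0000 187.0000]
BᵀPA = [5.5000 -58.0000; 9.5000 -146.0000]
K = S⁻¹·BᵀPA = [0.5115 -0.2870; -0.1489 -0.6687]
A−BK = [3.5725 -0.7511; 1.5649 -0.2931]
AᵀP(A−BK) = [14.8511 -3.0687; -3.0687 1.7221]
P' = Q + AᵀP(A−BK) = [17.3511 -3.8187; -3.8187 1.9721]
tr(P') = 19.3233


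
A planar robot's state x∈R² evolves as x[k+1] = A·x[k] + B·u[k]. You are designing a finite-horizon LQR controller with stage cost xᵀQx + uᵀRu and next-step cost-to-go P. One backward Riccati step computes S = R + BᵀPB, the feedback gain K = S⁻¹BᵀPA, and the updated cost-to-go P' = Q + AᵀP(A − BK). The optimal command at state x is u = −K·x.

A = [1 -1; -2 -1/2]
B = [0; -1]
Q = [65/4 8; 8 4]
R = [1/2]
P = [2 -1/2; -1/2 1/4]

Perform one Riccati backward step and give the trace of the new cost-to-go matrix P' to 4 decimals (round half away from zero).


25.2917

BᵀP = [0.5000 -0.2500]
S = R + BᵀPB = [1/2] + [0.2500] = [0.7500]
BᵀPA = [1.0000 -0.3750]
K = S⁻¹·BᵀPA = [1.3333 -0.5000]
A−BK = [1.0000 -1.0000; -0.6667 -1.0000]
AᵀP(A−BK) = [3.6667 -2.0000; -2.0000 1.3750]
P' = Q + AᵀP(A−BK) = [19.9167 6.0000; 6.0000 5.3750]
tr(P') = 25.2917


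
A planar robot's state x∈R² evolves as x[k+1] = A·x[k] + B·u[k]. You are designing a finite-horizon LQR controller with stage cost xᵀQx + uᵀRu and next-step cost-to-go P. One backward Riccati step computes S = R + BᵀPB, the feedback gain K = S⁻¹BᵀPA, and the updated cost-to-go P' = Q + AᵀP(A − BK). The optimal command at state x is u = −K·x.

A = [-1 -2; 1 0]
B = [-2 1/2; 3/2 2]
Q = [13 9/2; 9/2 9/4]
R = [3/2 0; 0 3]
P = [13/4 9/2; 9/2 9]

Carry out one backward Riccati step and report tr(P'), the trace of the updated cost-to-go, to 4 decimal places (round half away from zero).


17.3625

BᵀP = [0.2500 4.5000; 10.6250 20.2500]
S = R + BᵀPB = [3/2 0; 0 3] + [6.2500 9.1250; 9.1250 45.8125] = [7.7500 9.1250; 9.1250 48.8125]
BᵀPA = [4.2500 -0.5000; 9.6250 -21.2500]
K = S⁻¹·BᵀPA = [0.4055 0.5745; 0.1214 -0.5427]
A−BK = [-0.2498 -0.5796; 0.1490 0.2237]
AᵀP(A−BK) = [0.3584 0.2822; 0.2822 1.7541]
P' = Q + AᵀP(A−BK) = [13.3584 4.7822; 4.7822 4.0041]
tr(P') = 17.3625


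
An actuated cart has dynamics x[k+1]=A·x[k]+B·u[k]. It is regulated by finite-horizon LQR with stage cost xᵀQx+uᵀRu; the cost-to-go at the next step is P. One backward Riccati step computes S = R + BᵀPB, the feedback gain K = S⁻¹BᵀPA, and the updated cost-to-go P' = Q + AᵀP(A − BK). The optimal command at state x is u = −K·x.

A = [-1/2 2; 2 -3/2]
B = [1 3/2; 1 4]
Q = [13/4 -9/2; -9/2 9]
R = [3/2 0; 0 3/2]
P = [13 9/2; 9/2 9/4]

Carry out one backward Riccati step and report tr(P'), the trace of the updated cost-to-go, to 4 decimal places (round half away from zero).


BᵀP = [17.5000 6.7500; 37.5000 15.7500]
S = R + BᵀPB = [3/2 0; 0 3/2] + [24.2500 53.2500; 53.2500 119.2500] = [25.7500 53.2500; 53.2500 120.7500]
BᵀPA = [4.7500 24.8750; 12.7500 51.3750]
K = S⁻¹·BᵀPA = [-0.3849 0.9788; 0.2753 -0.0062]
A−BK = [-0.5281 1.0305; 1.2836 -2.4541]
AᵀP(A−BK) = [1.5678 -2.9455; -2.9455 6.0324]
P' = Q + AᵀP(A−BK) = [4.8178 -7.4455; -7.4455 15.0324]
tr(P') = 19.8502

19.8502


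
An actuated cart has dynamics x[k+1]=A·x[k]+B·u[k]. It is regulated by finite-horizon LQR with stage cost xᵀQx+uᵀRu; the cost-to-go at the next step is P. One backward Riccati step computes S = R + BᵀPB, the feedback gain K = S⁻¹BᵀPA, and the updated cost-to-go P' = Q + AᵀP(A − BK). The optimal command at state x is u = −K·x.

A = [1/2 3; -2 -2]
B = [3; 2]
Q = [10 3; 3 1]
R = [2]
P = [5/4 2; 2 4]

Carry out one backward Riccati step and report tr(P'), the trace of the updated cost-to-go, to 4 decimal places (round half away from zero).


BᵀP = [7.7500 14.0000]
S = R + BᵀPB = [2] + [51.2500] = [53.2500]
BᵀPA = [-24.1250 -4.7500]
K = S⁻¹·BᵀPA = [-0.4531 -0.0892]
A−BK = [1.8592 3.2676; -1.0939 -1.8216]
AᵀP(A−BK) = [1.3826 1.7230; 1.7230 2.8263]
P' = Q + AᵀP(A−BK) = [11.3826 4.7230; 4.7230 3.8263]
tr(P') = 15.2089

15.2089


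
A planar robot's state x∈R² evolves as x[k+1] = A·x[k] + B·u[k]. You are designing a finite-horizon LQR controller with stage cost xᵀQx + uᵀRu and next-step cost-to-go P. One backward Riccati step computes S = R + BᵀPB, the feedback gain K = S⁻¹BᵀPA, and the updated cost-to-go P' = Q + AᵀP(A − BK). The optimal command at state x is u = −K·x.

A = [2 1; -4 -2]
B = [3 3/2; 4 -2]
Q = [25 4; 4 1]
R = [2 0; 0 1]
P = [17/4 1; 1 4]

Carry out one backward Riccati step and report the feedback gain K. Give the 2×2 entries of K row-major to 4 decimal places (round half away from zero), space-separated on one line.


-0.1726 -0.0863 1.5819 0.7910

BᵀP = [16.7500 19.0000; 4.3750 -6.5000]
S = R + BᵀPB = [2 0; 0 1] + [126.2500 -12.8750; -12.8750 19.5625] = [128.2500 -12.8750; -12.8750 20.5625]
BᵀPA = [-42.5000 -21.2500; 34.7500 17.3750]
K = S⁻¹·BᵀPA = [-0.1726 -0.0863; 1.5819 0.7910]
A−BK = [0.1449 0.0724; -0.1459 -0.0729]
AᵀP(A−BK) = [2.6940 1.3470; 1.3470 0.6735]
P' = Q + AᵀP(A−BK) = [27.6940 5.3470; 5.3470 1.6735]
tr(P') = 29.3676


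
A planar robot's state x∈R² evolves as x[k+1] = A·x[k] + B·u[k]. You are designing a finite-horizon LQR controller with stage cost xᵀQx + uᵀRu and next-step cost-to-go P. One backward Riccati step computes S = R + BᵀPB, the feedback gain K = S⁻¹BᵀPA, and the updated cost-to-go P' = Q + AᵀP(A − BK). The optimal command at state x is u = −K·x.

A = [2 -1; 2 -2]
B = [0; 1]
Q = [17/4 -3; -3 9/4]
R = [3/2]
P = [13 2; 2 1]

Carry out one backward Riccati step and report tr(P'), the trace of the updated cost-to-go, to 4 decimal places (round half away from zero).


82.7000

BᵀP = [2.0000 1.0000]
S = R + BᵀPB = [3/2] + [1.0000] = [2.5000]
BᵀPA = [6.0000 -4.0000]
K = S⁻¹·BᵀPA = [2.4000 -1.6000]
A−BK = [2.0000 -1.0000; -0.4000 -0.4000]
AᵀP(A−BK) = [57.6000 -32.4000; -32.4000 18.6000]
P' = Q + AᵀP(A−BK) = [61.8500 -35.4000; -35.4000 20.8500]
tr(P') = 82.7000


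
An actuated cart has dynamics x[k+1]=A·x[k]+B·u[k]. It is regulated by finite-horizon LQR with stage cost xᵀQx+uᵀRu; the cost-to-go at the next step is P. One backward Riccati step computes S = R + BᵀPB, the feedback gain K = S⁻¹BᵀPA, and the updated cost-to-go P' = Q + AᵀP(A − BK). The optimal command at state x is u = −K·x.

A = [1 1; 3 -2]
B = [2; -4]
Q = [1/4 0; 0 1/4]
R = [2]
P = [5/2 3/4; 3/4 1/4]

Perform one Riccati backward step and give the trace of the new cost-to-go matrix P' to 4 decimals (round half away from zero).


6.9375

BᵀP = [2.0000 0.5000]
S = R + BᵀPB = [2] + [2.0000] = [4.0000]
BᵀPA = [3.5000 1.0000]
K = S⁻¹·BᵀPA = [0.8750 0.2500]
A−BK = [-0.7500 0.5000; 6.5000 -1.0000]
AᵀP(A−BK) = [6.1875 0.8750; 0.8750 0.2500]
P' = Q + AᵀP(A−BK) = [6.4375 0.8750; 0.8750 0.5000]
tr(P') = 6.9375


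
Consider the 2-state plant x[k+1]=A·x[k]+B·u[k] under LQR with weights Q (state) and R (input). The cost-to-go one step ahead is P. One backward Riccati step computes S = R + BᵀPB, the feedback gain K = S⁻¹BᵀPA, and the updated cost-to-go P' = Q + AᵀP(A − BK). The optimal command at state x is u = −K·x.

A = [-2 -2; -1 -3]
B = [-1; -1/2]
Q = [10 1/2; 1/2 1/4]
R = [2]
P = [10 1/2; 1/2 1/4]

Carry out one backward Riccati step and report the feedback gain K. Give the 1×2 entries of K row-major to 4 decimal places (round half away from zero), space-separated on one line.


1.6816 1.7811

BᵀP = [-10.2500 -0.6250]
S = R + BᵀPB = [2] + [10.5625] = [12.5625]
BᵀPA = [21.1250 22.3750]
K = S⁻¹·BᵀPA = [1.6816 1.7811]
A−BK = [-0.3184 -0.2189; -0.1592 -2.1095]
AᵀP(A−BK) = [6.7264 7.1244; 7.1244 8.3980]
P' = Q + AᵀP(A−BK) = [16.7264 7.6244; 7.6244 8.6480]
tr(P') = 25.3744


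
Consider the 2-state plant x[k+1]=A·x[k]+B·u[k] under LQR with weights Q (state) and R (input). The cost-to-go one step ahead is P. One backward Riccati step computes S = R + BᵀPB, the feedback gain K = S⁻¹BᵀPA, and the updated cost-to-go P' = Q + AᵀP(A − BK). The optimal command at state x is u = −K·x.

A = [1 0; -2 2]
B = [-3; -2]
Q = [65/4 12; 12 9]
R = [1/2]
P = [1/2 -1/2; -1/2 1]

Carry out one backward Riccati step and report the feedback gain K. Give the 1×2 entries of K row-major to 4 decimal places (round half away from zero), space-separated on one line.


BᵀP = [-0.5000 -0.5000]
S = R + BᵀPB = [1/2] + [2.5000] = [3.0000]
BᵀPA = [0.5000 -1.0000]
K = S⁻¹·BᵀPA = [0.1667 -0.3333]
A−BK = [1.5000 -1.0000; -1.6667 1.3333]
AᵀP(A−BK) = [6.4167 -4.8333; -4.8333 3.6667]
P' = Q + AᵀP(A−BK) = [22.6667 7.1667; 7.1667 12.6667]
tr(P') = 35.3333

0.1667 -0.3333


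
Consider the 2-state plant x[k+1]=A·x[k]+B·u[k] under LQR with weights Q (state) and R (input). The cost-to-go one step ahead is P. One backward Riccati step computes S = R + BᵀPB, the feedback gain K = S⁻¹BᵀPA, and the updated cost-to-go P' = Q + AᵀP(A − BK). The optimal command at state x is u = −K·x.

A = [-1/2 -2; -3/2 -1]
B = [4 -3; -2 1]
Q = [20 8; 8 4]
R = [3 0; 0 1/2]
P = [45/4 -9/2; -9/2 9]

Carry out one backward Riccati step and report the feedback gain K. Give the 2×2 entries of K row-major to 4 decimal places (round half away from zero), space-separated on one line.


0.9345 0.8783 1.2370 1.6545

BᵀP = [54.0000 -36.0000; -38.2500 22.5000]
S = R + BᵀPB = [3 0; 0 1/2] + [288.0000 -198.0000; -198.0000 137.2500] = [291.0000 -198.0000; -198.0000 137.7500]
BᵀPA = [27.0000 -72.0000; -14.6250 54.0000]
K = S⁻¹·BᵀPA = [0.9345 0.8783; 1.2370 1.6545]
A−BK = [-0.5268 -0.5498; -0.8681 -0.8979]
AᵀP(A−BK) = [9.1733 9.4826; 9.4826 9.8962]
P' = Q + AᵀP(A−BK) = [29.1733 17.4826; 17.4826 13.8962]
tr(P') = 43.0695


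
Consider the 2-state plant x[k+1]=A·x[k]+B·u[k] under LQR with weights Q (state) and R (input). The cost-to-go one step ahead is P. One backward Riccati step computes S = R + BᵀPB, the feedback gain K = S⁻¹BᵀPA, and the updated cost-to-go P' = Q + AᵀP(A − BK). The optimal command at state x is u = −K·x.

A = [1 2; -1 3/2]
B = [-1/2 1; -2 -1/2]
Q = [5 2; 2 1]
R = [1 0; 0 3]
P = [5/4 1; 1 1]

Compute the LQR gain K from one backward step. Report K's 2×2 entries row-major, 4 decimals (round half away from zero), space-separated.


-0.0040 -1.1984 0.0699 0.1721

BᵀP = [-2.6250 -2.5000; 0.7500 0.5000]
S = R + BᵀPB = [1 0; 0 3] + [6.3125 -1.3750; -1.3750 0.5000] = [7.3125 -1.3750; -1.3750 3.5000]
BᵀPA = [-0.1250 -9.0000; 0.2500 2.2500]
K = S⁻¹·BᵀPA = [-0.0040 -1.1984; 0.0699 0.1721]
A−BK = [0.9281 1.2287; -0.9730 -0.8108]
AᵀP(A−BK) = [0.2320 0.3072; 0.3072 2.0771]
P' = Q + AᵀP(A−BK) = [5.2320 2.3072; 2.3072 3.0771]
tr(P') = 8.3092


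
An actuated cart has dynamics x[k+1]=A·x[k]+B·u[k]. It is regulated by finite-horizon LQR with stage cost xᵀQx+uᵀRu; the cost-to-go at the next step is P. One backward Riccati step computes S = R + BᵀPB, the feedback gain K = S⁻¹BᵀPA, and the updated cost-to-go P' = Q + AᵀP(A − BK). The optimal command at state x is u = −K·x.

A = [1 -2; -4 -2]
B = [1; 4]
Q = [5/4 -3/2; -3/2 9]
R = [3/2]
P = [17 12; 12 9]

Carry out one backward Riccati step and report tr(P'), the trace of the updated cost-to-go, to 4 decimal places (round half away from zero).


BᵀP = [65.0000 48.0000]
S = R + BᵀPB = [3/2] + [257.0000] = [258.5000]
BᵀPA = [-127.0000 -226.0000]
K = S⁻¹·BᵀPA = [-0.4913 -0.8743]
A−BK = [1.4913 -1.1257; -2.0348 1.4971]
AᵀP(A−BK) = [2.6054 -1.0329; -1.0329 2.4139]
P' = Q + AᵀP(A−BK) = [3.8554 -2.5329; -2.5329 11.4139]
tr(P') = 15.2693

15.2693


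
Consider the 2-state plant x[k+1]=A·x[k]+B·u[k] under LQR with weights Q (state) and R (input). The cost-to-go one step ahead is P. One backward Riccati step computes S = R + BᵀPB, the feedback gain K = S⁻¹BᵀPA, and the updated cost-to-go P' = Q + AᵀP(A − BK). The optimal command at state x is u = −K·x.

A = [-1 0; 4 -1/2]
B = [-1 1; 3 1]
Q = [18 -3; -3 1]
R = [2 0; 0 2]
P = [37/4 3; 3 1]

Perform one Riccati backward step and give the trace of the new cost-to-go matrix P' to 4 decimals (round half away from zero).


BᵀP = [-0.2500 0.0000; 12.2500 4.0000]
S = R + BᵀPB = [2 0; 0 2] + [0.2500 -0.2500; -0.2500 16.2500] = [2.2500 -0.2500; -0.2500 18.2500]
BᵀPA = [0.2500 0.0000; 3.7500 -2.0000]
K = S⁻¹·BᵀPA = [0.1341 -0.0122; 0.2073 -0.1098]
A−BK = [-1.0732 0.0976; 3.3902 -0.3537]
AᵀP(A−BK) = [0.4390 -0.0854; -0.0854 0.0305]
P' = Q + AᵀP(A−BK) = [18.4390 -3.0854; -3.0854 1.0305]
tr(P') = 19.4695

19.4695


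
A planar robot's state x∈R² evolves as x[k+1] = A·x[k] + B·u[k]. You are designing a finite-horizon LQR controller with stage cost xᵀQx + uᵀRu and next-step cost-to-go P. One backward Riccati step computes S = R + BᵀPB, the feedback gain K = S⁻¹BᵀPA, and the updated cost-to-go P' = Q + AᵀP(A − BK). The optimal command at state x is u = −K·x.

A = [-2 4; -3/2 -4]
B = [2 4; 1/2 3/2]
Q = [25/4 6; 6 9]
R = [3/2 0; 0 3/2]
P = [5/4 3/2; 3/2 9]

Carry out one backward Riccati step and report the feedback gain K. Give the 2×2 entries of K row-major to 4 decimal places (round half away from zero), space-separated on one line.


BᵀP = [3.2500 7.5000; 7.2500 19.5000]
S = R + BᵀPB = [3/2 0; 0 3/2] + [10.2500 24.2500; 24.2500 58.2500] = [11.7500 24.2500; 24.2500 59.7500]
BᵀPA = [-17.7500 -17.0000; -43.7500 -49.0000]
K = S⁻¹·BᵀPA = [0.0033 1.5132; -0.7336 -1.4342]
A−BK = [0.9276 6.7105; -0.4013 -2.6053]
AᵀP(A−BK) = [2.2155 11.1118; 11.1118 71.4474]
P' = Q + AᵀP(A−BK) = [8.4655 17.1118; 17.1118 80.4474]
tr(P') = 88.9128

0.0033 1.5132 -0.7336 -1.4342


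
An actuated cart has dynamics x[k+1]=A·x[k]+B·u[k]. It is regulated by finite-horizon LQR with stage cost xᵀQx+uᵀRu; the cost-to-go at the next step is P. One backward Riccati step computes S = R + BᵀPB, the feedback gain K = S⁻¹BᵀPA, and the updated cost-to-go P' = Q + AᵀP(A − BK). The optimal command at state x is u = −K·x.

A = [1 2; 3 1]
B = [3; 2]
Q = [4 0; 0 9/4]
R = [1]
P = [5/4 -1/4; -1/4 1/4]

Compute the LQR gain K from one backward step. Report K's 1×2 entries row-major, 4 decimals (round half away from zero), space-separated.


0.2439 0.6098

BᵀP = [3.2500 -0.2500]
S = R + BᵀPB = [1] + [9.2500] = [10.2500]
BᵀPA = [2.5000 6.2500]
K = S⁻¹·BᵀPA = [0.2439 0.6098]
A−BK = [0.2683 0.1707; 2.5122 -0.2195]
AᵀP(A−BK) = [1.3902 -0.0244; -0.0244 0.4390]
P' = Q + AᵀP(A−BK) = [5.3902 -0.0244; -0.0244 2.6890]
tr(P') = 8.0793


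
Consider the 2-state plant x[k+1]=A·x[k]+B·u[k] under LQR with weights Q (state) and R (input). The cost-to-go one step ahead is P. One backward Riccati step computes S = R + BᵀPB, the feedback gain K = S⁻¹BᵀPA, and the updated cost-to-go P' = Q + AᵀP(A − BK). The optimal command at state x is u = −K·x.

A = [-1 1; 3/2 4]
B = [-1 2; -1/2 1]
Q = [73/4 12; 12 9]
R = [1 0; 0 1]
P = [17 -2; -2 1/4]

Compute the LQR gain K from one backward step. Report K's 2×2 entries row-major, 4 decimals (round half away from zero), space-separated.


BᵀP = [-16.0000 1.8750; 32.0000 -3.7500]
S = R + BᵀPB = [1 0; 0 1] + [15.0625 -30.1250; -30.1250 60.2500] = [16.0625 -30.1250; -30.1250 61.2500]
BᵀPA = [18.8125 -8.5000; -37.6250 17.0000]
K = S⁻¹·BᵀPA = [0.2465 -0.1114; -0.4930 0.2228]
A−BK = [0.2326 0.4431; 2.1163 3.7215]
AᵀP(A−BK) = [0.3743 -0.0229; -0.0229 0.2662]
P' = Q + AᵀP(A−BK) = [18.6243 11.9771; 11.9771 9.2662]
tr(P') = 27.8905

0.2465 -0.1114 -0.4930 0.2228


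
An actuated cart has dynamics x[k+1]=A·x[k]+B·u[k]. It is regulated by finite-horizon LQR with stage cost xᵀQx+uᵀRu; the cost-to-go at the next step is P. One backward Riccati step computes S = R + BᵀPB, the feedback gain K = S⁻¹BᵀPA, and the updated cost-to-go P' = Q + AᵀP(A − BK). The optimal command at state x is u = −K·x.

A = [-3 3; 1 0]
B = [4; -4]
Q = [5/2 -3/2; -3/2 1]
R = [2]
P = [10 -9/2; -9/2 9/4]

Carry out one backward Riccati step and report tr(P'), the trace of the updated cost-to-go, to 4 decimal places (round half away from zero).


BᵀP = [58.0000 -27.0000]
S = R + BᵀPB = [2] + [340.0000] = [342.0000]
BᵀPA = [-201.0000 174.0000]
K = S⁻¹·BᵀPA = [-0.5877 0.5088]
A−BK = [-0.6491 0.9649; -1.3509 2.0351]
AᵀP(A−BK) = [1.1184 -1.2368; -1.2368 1.4737]
P' = Q + AᵀP(A−BK) = [3.6184 -2.7368; -2.7368 2.4737]
tr(P') = 6.0921

6.0921


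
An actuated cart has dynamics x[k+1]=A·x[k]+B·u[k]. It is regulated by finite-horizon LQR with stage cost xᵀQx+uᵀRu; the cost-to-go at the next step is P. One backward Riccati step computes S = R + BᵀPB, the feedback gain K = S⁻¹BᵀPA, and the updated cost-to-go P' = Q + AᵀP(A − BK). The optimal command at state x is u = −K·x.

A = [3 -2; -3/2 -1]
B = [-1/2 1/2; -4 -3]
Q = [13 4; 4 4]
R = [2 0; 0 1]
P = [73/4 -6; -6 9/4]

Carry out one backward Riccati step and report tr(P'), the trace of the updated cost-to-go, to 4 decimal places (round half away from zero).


BᵀP = [14.8750 -6.0000; 27.1250 -9.7500]
S = R + BᵀPB = [2 0; 0 1] + [16.5625 25.4375; 25.4375 42.8125] = [18.5625 25.4375; 25.4375 43.8125]
BᵀPA = [53.6250 -23.7500; 96.0000 -44.5000]
K = S⁻¹·BᵀPA = [-0.5569 0.5501; 2.5145 -1.3351]
A−BK = [1.4643 -1.0574; 3.8159 -2.8049]
AᵀP(A−BK) = [11.7852 -7.4566; -7.4566 4.9039]
P' = Q + AᵀP(A−BK) = [24.7852 -3.4566; -3.4566 8.9039]
tr(P') = 33.6891

33.6891


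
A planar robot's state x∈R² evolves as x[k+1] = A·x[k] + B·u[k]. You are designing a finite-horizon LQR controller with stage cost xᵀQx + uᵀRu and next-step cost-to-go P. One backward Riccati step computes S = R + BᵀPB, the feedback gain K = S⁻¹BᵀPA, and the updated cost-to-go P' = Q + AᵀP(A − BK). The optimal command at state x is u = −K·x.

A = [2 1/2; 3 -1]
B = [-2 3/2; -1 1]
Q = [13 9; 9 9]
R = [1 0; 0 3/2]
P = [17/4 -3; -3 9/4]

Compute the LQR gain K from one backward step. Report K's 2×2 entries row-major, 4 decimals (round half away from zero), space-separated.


BᵀP = [-5.5000 3.7500; 3.3750 -2.2500]
S = R + BᵀPB = [1 0; 0 3/2] + [7.2500 -4.5000; -4.5000 2.8125] = [8.2500 -4.5000; -4.5000 4.3125]
BᵀPA = [0.2500 -6.5000; 0.0000 3.9375]
K = S⁻¹·BᵀPA = [0.0703 -0.6728; 0.0734 0.2110]
A−BK = [2.0306 -1.1621; 2.9969 -1.8838]
AᵀP(A−BK) = [1.2324 -0.8318; -0.8318 1.1086]
P' = Q + AᵀP(A−BK) = [14.2324 8.1682; 8.1682 10.1086]
tr(P') = 24.3410

0.0703 -0.6728 0.0734 0.2110
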